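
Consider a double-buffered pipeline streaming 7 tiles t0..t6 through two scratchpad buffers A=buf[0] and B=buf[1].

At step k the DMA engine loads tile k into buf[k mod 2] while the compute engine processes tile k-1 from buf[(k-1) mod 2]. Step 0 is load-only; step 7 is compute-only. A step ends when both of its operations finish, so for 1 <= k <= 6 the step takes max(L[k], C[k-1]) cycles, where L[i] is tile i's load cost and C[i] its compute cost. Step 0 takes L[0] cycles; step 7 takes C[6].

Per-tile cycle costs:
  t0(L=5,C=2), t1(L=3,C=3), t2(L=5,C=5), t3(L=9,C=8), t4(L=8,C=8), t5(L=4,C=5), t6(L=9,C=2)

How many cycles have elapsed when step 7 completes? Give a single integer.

k=0 load=t0/5c comp=- wait=5 total=5
k=1 load=t1/3c comp=t0/2c wait=3 total=8
k=2 load=t2/5c comp=t1/3c wait=5 total=13
k=3 load=t3/9c comp=t2/5c wait=9 total=22
k=4 load=t4/8c comp=t3/8c wait=8 total=30
k=5 load=t5/4c comp=t4/8c wait=8 total=38
k=6 load=t6/9c comp=t5/5c wait=9 total=47
k=7 load=- comp=t6/2c wait=2 total=49

end_cycle[7] = 49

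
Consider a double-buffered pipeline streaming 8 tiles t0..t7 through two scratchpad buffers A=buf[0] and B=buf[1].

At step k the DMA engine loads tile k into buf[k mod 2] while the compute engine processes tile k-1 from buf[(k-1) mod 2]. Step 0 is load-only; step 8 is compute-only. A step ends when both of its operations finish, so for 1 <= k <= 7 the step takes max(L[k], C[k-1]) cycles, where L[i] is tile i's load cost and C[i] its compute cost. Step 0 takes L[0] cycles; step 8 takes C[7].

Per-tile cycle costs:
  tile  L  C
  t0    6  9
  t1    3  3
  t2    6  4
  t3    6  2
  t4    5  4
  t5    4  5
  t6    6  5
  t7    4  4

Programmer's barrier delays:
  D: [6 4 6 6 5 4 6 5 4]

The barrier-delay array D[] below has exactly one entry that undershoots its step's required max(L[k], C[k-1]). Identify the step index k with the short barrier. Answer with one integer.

hazard at step 1

k=0 barrier L[0]=6→6c, D[0]=6 ok
k=1 barrier max(L[1]=3,C[0]=9)→9c, D[1]=4 SHORT
k=2 barrier max(L[2]=6,C[1]=3)→6c, D[2]=6 ok
k=3 barrier max(L[3]=6,C[2]=4)→6c, D[3]=6 ok
k=4 barrier max(L[4]=5,C[3]=2)→5c, D[4]=5 ok
k=5 barrier max(L[5]=4,C[4]=4)→4c, D[5]=4 ok
k=6 barrier max(L[6]=6,C[5]=5)→6c, D[6]=6 ok
k=7 barrier max(L[7]=4,C[6]=5)→5c, D[7]=5 ok
k=8 barrier C[7]=4→4c, D[8]=4 ok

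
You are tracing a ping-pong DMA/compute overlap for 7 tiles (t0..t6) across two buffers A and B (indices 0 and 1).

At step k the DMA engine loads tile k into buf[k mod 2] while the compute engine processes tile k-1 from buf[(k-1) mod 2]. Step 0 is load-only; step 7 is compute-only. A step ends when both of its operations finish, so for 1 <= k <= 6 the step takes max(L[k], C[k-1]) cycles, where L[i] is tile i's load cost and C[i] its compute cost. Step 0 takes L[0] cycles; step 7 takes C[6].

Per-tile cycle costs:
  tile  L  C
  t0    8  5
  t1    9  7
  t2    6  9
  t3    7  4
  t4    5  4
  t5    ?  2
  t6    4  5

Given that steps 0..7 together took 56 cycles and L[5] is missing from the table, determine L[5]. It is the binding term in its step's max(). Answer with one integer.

L[5] = 9

step 0 = dur = L[0]=8 = 8
step 1 = dur = max(L[1]=9, C[0]=5) = 9
step 2 = dur = max(L[2]=6, C[1]=7) = 7
step 3 = dur = max(L[3]=7, C[2]=9) = 9
step 4 = dur = max(L[4]=5, C[3]=4) = 5
step 5 = dur = max(L[5]=?, C[4]=4) = L[5]  (unknown; binding)
step 6 = dur = max(L[6]=4, C[5]=2) = 4
step 7 = dur = C[6]=5 = 5
sum of known step durations = 47
dur[5] = total - known = 56 - 47 = 9
L[5] is the binding max in step 5, so L[5] = dur[5] = 9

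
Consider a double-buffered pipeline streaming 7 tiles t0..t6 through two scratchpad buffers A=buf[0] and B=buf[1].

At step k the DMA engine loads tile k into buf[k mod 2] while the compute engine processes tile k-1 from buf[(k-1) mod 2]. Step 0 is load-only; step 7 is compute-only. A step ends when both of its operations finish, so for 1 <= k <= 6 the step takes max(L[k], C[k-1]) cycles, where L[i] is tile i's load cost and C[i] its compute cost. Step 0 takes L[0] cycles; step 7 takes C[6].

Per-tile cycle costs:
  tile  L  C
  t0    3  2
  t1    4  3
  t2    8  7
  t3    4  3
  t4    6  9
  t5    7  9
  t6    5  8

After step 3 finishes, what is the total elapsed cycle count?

[0] DMA t0→A (3c) ∥ CU idle ⇒ 3c, clock 3
[1] DMA t1→B (4c) ∥ CU A:t0 (2c) ⇒ 4c, clock 7
[2] DMA t2→A (8c) ∥ CU B:t1 (3c) ⇒ 8c, clock 15
[3] DMA t3→B (4c) ∥ CU A:t2 (7c) ⇒ 7c, clock 22
[4] DMA t4→A (6c) ∥ CU B:t3 (3c) ⇒ 6c, clock 28
[5] DMA t5→B (7c) ∥ CU A:t4 (9c) ⇒ 9c, clock 37
[6] DMA t6→A (5c) ∥ CU B:t5 (9c) ⇒ 9c, clock 46
[7] DMA idle ∥ CU A:t6 (8c) ⇒ 8c, clock 54

end_cycle[3] = 22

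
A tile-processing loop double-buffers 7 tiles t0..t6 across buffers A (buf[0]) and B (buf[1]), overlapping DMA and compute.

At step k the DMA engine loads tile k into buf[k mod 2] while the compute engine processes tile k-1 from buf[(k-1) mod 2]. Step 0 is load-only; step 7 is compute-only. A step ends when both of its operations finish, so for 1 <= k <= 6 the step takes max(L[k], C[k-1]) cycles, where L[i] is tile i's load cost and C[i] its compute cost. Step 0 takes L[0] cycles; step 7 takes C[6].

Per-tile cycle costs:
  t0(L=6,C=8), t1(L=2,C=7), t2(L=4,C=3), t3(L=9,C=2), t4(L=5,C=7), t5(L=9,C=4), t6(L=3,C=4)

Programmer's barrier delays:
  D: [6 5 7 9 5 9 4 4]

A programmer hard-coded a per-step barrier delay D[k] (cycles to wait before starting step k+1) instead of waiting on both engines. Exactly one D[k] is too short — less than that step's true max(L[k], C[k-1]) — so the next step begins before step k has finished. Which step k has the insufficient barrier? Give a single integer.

k=0 barrier L[0]=6→6c, D[0]=6 ok
k=1 barrier max(L[1]=2,C[0]=8)→8c, D[1]=5 SHORT
k=2 barrier max(L[2]=4,C[1]=7)→7c, D[2]=7 ok
k=3 barrier max(L[3]=9,C[2]=3)→9c, D[3]=9 ok
k=4 barrier max(L[4]=5,C[3]=2)→5c, D[4]=5 ok
k=5 barrier max(L[5]=9,C[4]=7)→9c, D[5]=9 ok
k=6 barrier max(L[6]=3,C[5]=4)→4c, D[6]=4 ok
k=7 barrier C[6]=4→4c, D[7]=4 ok

hazard at step 1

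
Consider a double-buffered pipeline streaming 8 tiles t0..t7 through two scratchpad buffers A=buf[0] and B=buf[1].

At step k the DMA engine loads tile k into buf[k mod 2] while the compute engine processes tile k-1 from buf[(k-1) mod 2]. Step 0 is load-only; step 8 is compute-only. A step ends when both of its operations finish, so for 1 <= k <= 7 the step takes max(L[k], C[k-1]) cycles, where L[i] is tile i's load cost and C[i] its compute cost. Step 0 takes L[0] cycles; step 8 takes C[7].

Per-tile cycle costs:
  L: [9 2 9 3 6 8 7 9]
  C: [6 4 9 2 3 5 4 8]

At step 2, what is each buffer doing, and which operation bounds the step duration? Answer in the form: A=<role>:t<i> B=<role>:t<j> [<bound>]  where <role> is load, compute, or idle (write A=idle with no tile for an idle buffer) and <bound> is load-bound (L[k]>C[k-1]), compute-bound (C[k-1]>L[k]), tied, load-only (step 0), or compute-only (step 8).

step 0: L[0]=9 → dur=9, Σ=9 | A=load:t0 B=idle [load-only]
step 1: L[1]=2 C[0]=6 → dur=6, Σ=15 | A=compute:t0 B=load:t1 [compute-bound]
step 2: L[2]=9 C[1]=4 → dur=9, Σ=24 | A=load:t2 B=compute:t1 [load-bound]
step 3: L[3]=3 C[2]=9 → dur=9, Σ=33 | A=compute:t2 B=load:t3 [compute-bound]
step 4: L[4]=6 C[3]=2 → dur=6, Σ=39 | A=load:t4 B=compute:t3 [load-bound]
step 5: L[5]=8 C[4]=3 → dur=8, Σ=47 | A=compute:t4 B=load:t5 [load-bound]
step 6: L[6]=7 C[5]=5 → dur=7, Σ=54 | A=load:t6 B=compute:t5 [load-bound]
step 7: L[7]=9 C[6]=4 → dur=9, Σ=63 | A=compute:t6 B=load:t7 [load-bound]
step 8: C[7]=8 → dur=8, Σ=71 | A=idle B=compute:t7 [compute-only]

step 2: A=load:t2 B=compute:t1 [load-bound]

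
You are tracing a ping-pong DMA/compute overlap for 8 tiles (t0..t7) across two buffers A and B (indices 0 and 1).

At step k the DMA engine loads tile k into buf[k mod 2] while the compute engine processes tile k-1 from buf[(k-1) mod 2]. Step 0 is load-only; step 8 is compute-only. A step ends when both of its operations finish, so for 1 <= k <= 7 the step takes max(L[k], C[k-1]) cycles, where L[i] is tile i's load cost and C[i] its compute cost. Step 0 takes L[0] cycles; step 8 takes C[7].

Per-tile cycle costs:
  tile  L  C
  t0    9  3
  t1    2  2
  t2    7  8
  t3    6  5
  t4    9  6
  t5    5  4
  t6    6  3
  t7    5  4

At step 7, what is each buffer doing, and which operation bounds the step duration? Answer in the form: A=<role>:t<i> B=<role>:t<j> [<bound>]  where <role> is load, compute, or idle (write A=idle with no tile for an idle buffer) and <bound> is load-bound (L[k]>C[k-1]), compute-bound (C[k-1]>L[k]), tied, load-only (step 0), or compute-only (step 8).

k=0 load=t0/9c comp=- wait=9 total=9
k=1 load=t1/2c comp=t0/3c wait=3 total=12
k=2 load=t2/7c comp=t1/2c wait=7 total=19
k=3 load=t3/6c comp=t2/8c wait=8 total=27
k=4 load=t4/9c comp=t3/5c wait=9 total=36
k=5 load=t5/5c comp=t4/6c wait=6 total=42
k=6 load=t6/6c comp=t5/4c wait=6 total=48
k=7 load=t7/5c comp=t6/3c wait=5 total=53
k=8 load=- comp=t7/4c wait=4 total=57

step 7: A=compute:t6 B=load:t7 [load-bound]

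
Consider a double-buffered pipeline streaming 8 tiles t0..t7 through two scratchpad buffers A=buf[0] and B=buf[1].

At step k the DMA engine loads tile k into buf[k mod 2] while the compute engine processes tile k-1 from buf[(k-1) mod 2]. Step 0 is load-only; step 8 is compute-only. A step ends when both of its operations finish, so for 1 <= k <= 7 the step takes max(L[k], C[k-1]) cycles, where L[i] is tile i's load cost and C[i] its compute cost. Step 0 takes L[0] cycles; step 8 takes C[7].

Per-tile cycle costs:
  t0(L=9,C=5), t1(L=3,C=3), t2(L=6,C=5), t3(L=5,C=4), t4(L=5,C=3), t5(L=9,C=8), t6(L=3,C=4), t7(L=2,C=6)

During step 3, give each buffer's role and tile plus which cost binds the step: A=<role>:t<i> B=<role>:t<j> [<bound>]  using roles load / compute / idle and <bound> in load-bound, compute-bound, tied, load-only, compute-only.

step 0: L[0]=9 → dur=9, Σ=9 | A=load:t0 B=idle [load-only]
step 1: L[1]=3 C[0]=5 → dur=5, Σ=14 | A=compute:t0 B=load:t1 [compute-bound]
step 2: L[2]=6 C[1]=3 → dur=6, Σ=20 | A=load:t2 B=compute:t1 [load-bound]
step 3: L[3]=5 C[2]=5 → dur=5, Σ=25 | A=compute:t2 B=load:t3 [tied]
step 4: L[4]=5 C[3]=4 → dur=5, Σ=30 | A=load:t4 B=compute:t3 [load-bound]
step 5: L[5]=9 C[4]=3 → dur=9, Σ=39 | A=compute:t4 B=load:t5 [load-bound]
step 6: L[6]=3 C[5]=8 → dur=8, Σ=47 | A=load:t6 B=compute:t5 [compute-bound]
step 7: L[7]=2 C[6]=4 → dur=4, Σ=51 | A=compute:t6 B=load:t7 [compute-bound]
step 8: C[7]=6 → dur=6, Σ=57 | A=idle B=compute:t7 [compute-only]

step 3: A=compute:t2 B=load:t3 [tied]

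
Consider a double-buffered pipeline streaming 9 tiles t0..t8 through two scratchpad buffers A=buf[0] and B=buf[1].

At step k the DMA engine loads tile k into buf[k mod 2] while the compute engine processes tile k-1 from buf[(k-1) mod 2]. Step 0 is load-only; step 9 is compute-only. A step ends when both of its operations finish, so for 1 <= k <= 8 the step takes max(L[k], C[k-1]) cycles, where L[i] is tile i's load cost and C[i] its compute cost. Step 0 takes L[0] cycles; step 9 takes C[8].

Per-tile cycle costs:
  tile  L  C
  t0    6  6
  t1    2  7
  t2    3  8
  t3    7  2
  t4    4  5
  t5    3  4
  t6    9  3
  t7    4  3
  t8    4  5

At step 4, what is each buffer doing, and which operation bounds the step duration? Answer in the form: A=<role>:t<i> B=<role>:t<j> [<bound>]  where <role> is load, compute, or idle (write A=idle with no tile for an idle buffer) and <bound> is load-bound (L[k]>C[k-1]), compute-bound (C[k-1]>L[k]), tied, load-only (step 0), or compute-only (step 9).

step 0: L[0]=6 → dur=6, Σ=6 | A=load:t0 B=idle [load-only]
step 1: L[1]=2 C[0]=6 → dur=6, Σ=12 | A=compute:t0 B=load:t1 [compute-bound]
step 2: L[2]=3 C[1]=7 → dur=7, Σ=19 | A=load:t2 B=compute:t1 [compute-bound]
step 3: L[3]=7 C[2]=8 → dur=8, Σ=27 | A=compute:t2 B=load:t3 [compute-bound]
step 4: L[4]=4 C[3]=2 → dur=4, Σ=31 | A=load:t4 B=compute:t3 [load-bound]
step 5: L[5]=3 C[4]=5 → dur=5, Σ=36 | A=compute:t4 B=load:t5 [compute-bound]
step 6: L[6]=9 C[5]=4 → dur=9, Σ=45 | A=load:t6 B=compute:t5 [load-bound]
step 7: L[7]=4 C[6]=3 → dur=4, Σ=49 | A=compute:t6 B=load:t7 [load-bound]
step 8: L[8]=4 C[7]=3 → dur=4, Σ=53 | A=load:t8 B=compute:t7 [load-bound]
step 9: C[8]=5 → dur=5, Σ=58 | A=compute:t8 B=idle [compute-only]

step 4: A=load:t4 B=compute:t3 [load-bound]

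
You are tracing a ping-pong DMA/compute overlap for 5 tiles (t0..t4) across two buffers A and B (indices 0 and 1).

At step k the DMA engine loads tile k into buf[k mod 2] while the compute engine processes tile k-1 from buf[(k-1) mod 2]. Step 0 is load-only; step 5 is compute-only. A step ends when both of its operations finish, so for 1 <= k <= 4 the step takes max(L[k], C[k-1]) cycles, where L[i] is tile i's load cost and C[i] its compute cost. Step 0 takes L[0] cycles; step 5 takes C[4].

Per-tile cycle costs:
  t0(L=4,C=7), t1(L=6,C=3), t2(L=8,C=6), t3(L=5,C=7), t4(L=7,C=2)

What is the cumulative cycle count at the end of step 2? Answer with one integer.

step 0: L[0]=4 → dur=4, Σ=4 | A=load:t0 B=idle [load-only]
step 1: L[1]=6 C[0]=7 → dur=7, Σ=11 | A=compute:t0 B=load:t1 [compute-bound]
step 2: L[2]=8 C[1]=3 → dur=8, Σ=19 | A=load:t2 B=compute:t1 [load-bound]
step 3: L[3]=5 C[2]=6 → dur=6, Σ=25 | A=compute:t2 B=load:t3 [compute-bound]
step 4: L[4]=7 C[3]=7 → dur=7, Σ=32 | A=load:t4 B=compute:t3 [tied]
step 5: C[4]=2 → dur=2, Σ=34 | A=compute:t4 B=idle [compute-only]

end_cycle[2] = 19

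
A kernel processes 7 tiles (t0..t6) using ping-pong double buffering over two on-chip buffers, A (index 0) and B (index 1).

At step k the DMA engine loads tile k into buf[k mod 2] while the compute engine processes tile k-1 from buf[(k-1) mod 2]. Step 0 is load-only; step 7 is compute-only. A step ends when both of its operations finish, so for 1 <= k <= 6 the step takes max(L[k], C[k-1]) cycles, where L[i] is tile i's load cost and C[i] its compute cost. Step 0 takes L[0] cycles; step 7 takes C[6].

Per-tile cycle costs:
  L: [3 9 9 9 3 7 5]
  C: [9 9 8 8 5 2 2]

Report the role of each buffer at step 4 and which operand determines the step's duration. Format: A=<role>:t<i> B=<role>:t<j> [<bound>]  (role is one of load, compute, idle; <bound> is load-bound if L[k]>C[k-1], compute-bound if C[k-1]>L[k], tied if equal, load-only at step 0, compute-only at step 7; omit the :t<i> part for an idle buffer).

[0] DMA t0→A (3c) ∥ CU idle ⇒ 3c, clock 3
[1] DMA t1→B (9c) ∥ CU A:t0 (9c) ⇒ 9c, clock 12
[2] DMA t2→A (9c) ∥ CU B:t1 (9c) ⇒ 9c, clock 21
[3] DMA t3→B (9c) ∥ CU A:t2 (8c) ⇒ 9c, clock 30
[4] DMA t4→A (3c) ∥ CU B:t3 (8c) ⇒ 8c, clock 38
[5] DMA t5→B (7c) ∥ CU A:t4 (5c) ⇒ 7c, clock 45
[6] DMA t6→A (5c) ∥ CU B:t5 (2c) ⇒ 5c, clock 50
[7] DMA idle ∥ CU A:t6 (2c) ⇒ 2c, clock 52

step 4: A=load:t4 B=compute:t3 [compute-bound]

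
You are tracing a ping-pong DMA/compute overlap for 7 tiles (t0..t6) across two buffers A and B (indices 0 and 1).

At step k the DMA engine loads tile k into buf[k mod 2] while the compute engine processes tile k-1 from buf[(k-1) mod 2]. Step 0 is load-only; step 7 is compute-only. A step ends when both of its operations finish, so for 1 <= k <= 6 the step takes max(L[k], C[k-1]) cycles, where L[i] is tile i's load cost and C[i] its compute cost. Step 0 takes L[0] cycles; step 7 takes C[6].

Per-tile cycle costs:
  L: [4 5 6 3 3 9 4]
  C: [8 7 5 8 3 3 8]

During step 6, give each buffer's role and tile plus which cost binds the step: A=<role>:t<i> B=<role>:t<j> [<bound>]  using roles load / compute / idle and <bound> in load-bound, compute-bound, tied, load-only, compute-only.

step 0: L[0]=4 → dur=4, Σ=4 | A=load:t0 B=idle [load-only]
step 1: L[1]=5 C[0]=8 → dur=8, Σ=12 | A=compute:t0 B=load:t1 [compute-bound]
step 2: L[2]=6 C[1]=7 → dur=7, Σ=19 | A=load:t2 B=compute:t1 [compute-bound]
step 3: L[3]=3 C[2]=5 → dur=5, Σ=24 | A=compute:t2 B=load:t3 [compute-bound]
step 4: L[4]=3 C[3]=8 → dur=8, Σ=32 | A=load:t4 B=compute:t3 [compute-bound]
step 5: L[5]=9 C[4]=3 → dur=9, Σ=41 | A=compute:t4 B=load:t5 [load-bound]
step 6: L[6]=4 C[5]=3 → dur=4, Σ=45 | A=load:t6 B=compute:t5 [load-bound]
step 7: C[6]=8 → dur=8, Σ=53 | A=compute:t6 B=idle [compute-only]

step 6: A=load:t6 B=compute:t5 [load-bound]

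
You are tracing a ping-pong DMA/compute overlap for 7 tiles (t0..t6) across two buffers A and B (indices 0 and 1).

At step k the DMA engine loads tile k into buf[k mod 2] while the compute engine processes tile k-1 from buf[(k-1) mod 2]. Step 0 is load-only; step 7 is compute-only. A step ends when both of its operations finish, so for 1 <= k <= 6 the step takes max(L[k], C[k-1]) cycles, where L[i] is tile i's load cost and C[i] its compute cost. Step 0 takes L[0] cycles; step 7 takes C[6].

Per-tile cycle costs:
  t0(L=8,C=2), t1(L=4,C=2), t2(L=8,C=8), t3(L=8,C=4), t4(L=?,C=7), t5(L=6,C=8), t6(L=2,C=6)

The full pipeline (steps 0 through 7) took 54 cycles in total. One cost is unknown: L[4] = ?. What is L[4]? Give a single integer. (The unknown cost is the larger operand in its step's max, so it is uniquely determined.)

step 0: dur = L[0]=8 = 8
step 1: dur = max(L[1]=4, C[0]=2) = 4
step 2: dur = max(L[2]=8, C[1]=2) = 8
step 3: dur = max(L[3]=8, C[2]=8) = 8
step 4: dur = max(L[4]=?, C[3]=4) = L[4]  (unknown; binding)
step 5: dur = max(L[5]=6, C[4]=7) = 7
step 6: dur = max(L[6]=2, C[5]=8) = 8
step 7: dur = C[6]=6 = 6
sum of known step durations = 49
dur[4] = total - known = 54 - 49 = 5
L[4] is the binding max in step 4, so L[4] = dur[4] = 5

L[4] = 5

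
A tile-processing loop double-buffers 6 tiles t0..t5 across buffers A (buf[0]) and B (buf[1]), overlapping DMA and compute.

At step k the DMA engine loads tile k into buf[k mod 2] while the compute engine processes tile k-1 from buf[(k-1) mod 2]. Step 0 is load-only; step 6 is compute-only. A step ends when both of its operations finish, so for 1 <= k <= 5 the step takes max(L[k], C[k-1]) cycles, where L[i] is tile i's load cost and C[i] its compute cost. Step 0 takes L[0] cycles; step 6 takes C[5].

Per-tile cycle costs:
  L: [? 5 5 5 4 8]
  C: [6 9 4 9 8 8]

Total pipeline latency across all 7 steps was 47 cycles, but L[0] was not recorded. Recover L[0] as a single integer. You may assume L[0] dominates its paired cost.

L[0] = 2

step 0 | dur = L[0]=? = L[0]  (unknown; binding)
step 1 | dur = max(L[1]=5, C[0]=6) = 6
step 2 | dur = max(L[2]=5, C[1]=9) = 9
step 3 | dur = max(L[3]=5, C[2]=4) = 5
step 4 | dur = max(L[4]=4, C[3]=9) = 9
step 5 | dur = max(L[5]=8, C[4]=8) = 8
step 6 | dur = C[5]=8 = 8
sum of known step durations = 45
dur[0] = total - known = 47 - 45 = 2
L[0] is the binding max in step 0, so L[0] = dur[0] = 2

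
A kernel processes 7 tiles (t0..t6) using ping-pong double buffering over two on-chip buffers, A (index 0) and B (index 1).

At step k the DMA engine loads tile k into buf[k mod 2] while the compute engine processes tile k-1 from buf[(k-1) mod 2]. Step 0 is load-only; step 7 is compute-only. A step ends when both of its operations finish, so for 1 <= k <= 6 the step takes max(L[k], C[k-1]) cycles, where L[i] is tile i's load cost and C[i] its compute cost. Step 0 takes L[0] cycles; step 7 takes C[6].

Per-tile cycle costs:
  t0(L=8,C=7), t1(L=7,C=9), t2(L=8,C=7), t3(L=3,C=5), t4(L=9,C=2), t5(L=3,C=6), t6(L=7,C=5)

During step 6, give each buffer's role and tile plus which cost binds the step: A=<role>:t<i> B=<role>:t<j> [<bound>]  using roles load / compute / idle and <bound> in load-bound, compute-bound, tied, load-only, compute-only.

k=0 load=t0/8c comp=- wait=8 total=8
k=1 load=t1/7c comp=t0/7c wait=7 total=15
k=2 load=t2/8c comp=t1/9c wait=9 total=24
k=3 load=t3/3c comp=t2/7c wait=7 total=31
k=4 load=t4/9c comp=t3/5c wait=9 total=40
k=5 load=t5/3c comp=t4/2c wait=3 total=43
k=6 load=t6/7c comp=t5/6c wait=7 total=50
k=7 load=- comp=t6/5c wait=5 total=55

step 6: A=load:t6 B=compute:t5 [load-bound]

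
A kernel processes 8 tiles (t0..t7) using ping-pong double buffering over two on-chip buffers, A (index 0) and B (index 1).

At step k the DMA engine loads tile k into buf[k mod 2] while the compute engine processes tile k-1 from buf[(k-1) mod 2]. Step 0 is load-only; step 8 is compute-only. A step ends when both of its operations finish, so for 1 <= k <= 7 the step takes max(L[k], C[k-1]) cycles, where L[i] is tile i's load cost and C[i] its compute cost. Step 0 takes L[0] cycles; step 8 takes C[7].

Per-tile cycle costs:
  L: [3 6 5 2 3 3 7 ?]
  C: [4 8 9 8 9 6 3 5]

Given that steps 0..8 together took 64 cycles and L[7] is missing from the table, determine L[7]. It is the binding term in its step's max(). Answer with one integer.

L[7] = 9

step 0: dur = L[0]=3 = 3
step 1: dur = max(L[1]=6, C[0]=4) = 6
step 2: dur = max(L[2]=5, C[1]=8) = 8
step 3: dur = max(L[3]=2, C[2]=9) = 9
step 4: dur = max(L[4]=3, C[3]=8) = 8
step 5: dur = max(L[5]=3, C[4]=9) = 9
step 6: dur = max(L[6]=7, C[5]=6) = 7
step 7: dur = max(L[7]=?, C[6]=3) = L[7]  (unknown; binding)
step 8: dur = C[7]=5 = 5
sum of known step durations = 55
dur[7] = total - known = 64 - 55 = 9
L[7] is the binding max in step 7, so L[7] = dur[7] = 9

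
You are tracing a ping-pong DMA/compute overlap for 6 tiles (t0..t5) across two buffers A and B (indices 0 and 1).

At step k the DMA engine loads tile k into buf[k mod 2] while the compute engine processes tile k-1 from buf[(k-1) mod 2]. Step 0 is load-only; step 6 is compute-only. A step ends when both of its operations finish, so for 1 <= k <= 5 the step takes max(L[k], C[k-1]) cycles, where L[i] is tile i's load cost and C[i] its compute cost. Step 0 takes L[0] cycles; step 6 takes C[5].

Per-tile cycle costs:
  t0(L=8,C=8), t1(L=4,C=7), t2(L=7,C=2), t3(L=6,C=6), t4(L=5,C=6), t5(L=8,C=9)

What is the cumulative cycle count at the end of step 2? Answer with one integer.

step 0: L[0]=8 → dur=8, Σ=8 | A=load:t0 B=idle [load-only]
step 1: L[1]=4 C[0]=8 → dur=8, Σ=16 | A=compute:t0 B=load:t1 [compute-bound]
step 2: L[2]=7 C[1]=7 → dur=7, Σ=23 | A=load:t2 B=compute:t1 [tied]
step 3: L[3]=6 C[2]=2 → dur=6, Σ=29 | A=compute:t2 B=load:t3 [load-bound]
step 4: L[4]=5 C[3]=6 → dur=6, Σ=35 | A=load:t4 B=compute:t3 [compute-bound]
step 5: L[5]=8 C[4]=6 → dur=8, Σ=43 | A=compute:t4 B=load:t5 [load-bound]
step 6: C[5]=9 → dur=9, Σ=52 | A=idle B=compute:t5 [compute-only]

end_cycle[2] = 23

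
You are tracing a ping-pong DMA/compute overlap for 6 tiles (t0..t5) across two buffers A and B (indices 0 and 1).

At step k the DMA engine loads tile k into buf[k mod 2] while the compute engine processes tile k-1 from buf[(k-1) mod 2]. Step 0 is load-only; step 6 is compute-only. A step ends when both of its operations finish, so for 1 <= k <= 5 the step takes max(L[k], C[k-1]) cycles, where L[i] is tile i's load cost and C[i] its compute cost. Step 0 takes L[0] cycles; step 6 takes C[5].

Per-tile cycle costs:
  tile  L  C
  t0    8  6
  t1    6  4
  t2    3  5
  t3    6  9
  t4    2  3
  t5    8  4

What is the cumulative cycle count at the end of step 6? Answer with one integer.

[0] DMA t0→A (8c) ∥ CU idle ⇒ 8c, clock 8
[1] DMA t1→B (6c) ∥ CU A:t0 (6c) ⇒ 6c, clock 14
[2] DMA t2→A (3c) ∥ CU B:t1 (4c) ⇒ 4c, clock 18
[3] DMA t3→B (6c) ∥ CU A:t2 (5c) ⇒ 6c, clock 24
[4] DMA t4→A (2c) ∥ CU B:t3 (9c) ⇒ 9c, clock 33
[5] DMA t5→B (8c) ∥ CU A:t4 (3c) ⇒ 8c, clock 41
[6] DMA idle ∥ CU B:t5 (4c) ⇒ 4c, clock 45

end_cycle[6] = 45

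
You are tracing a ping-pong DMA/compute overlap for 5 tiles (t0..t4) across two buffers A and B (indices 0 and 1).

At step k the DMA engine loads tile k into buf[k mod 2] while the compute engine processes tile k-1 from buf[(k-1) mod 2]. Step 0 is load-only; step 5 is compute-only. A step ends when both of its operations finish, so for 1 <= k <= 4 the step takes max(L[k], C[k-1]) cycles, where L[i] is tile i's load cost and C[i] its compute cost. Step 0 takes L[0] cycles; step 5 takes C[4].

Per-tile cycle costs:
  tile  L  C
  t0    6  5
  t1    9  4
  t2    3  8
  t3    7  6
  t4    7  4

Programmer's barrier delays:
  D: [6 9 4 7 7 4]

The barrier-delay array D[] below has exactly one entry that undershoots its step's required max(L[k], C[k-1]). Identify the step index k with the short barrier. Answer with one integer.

k=0 barrier L[0]=6→6c, D[0]=6 ok
k=1 barrier max(L[1]=9,C[0]=5)→9c, D[1]=9 ok
k=2 barrier max(L[2]=3,C[1]=4)→4c, D[2]=4 ok
k=3 barrier max(L[3]=7,C[2]=8)→8c, D[3]=7 SHORT
k=4 barrier max(L[4]=7,C[3]=6)→7c, D[4]=7 ok
k=5 barrier C[4]=4→4c, D[5]=4 ok

hazard at step 3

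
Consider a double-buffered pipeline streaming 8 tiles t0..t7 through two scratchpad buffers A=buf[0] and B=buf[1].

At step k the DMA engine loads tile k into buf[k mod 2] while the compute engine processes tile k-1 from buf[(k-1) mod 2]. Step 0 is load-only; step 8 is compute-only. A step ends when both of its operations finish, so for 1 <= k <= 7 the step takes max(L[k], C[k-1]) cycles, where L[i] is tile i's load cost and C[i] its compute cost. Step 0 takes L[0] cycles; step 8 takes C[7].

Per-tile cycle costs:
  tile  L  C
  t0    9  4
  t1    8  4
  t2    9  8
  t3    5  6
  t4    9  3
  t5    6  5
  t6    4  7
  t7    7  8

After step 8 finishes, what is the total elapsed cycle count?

end_cycle[8] = 69

[0] DMA t0→A (9c) ∥ CU idle ⇒ 9c, clock 9
[1] DMA t1→B (8c) ∥ CU A:t0 (4c) ⇒ 8c, clock 17
[2] DMA t2→A (9c) ∥ CU B:t1 (4c) ⇒ 9c, clock 26
[3] DMA t3→B (5c) ∥ CU A:t2 (8c) ⇒ 8c, clock 34
[4] DMA t4→A (9c) ∥ CU B:t3 (6c) ⇒ 9c, clock 43
[5] DMA t5→B (6c) ∥ CU A:t4 (3c) ⇒ 6c, clock 49
[6] DMA t6→A (4c) ∥ CU B:t5 (5c) ⇒ 5c, clock 54
[7] DMA t7→B (7c) ∥ CU A:t6 (7c) ⇒ 7c, clock 61
[8] DMA idle ∥ CU B:t7 (8c) ⇒ 8c, clock 69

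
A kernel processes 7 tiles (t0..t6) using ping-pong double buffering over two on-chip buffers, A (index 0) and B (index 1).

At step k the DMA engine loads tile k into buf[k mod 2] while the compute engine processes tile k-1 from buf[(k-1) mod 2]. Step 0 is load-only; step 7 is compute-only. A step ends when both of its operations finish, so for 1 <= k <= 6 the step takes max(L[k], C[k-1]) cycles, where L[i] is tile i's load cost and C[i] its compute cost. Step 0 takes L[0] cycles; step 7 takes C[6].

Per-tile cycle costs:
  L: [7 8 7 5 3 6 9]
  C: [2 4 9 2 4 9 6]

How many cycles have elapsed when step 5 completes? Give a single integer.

step 0: L[0]=7 → dur=7, Σ=7 | A=load:t0 B=idle [load-only]
step 1: L[1]=8 C[0]=2 → dur=8, Σ=15 | A=compute:t0 B=load:t1 [load-bound]
step 2: L[2]=7 C[1]=4 → dur=7, Σ=22 | A=load:t2 B=compute:t1 [load-bound]
step 3: L[3]=5 C[2]=9 → dur=9, Σ=31 | A=compute:t2 B=load:t3 [compute-bound]
step 4: L[4]=3 C[3]=2 → dur=3, Σ=34 | A=load:t4 B=compute:t3 [load-bound]
step 5: L[5]=6 C[4]=4 → dur=6, Σ=40 | A=compute:t4 B=load:t5 [load-bound]
step 6: L[6]=9 C[5]=9 → dur=9, Σ=49 | A=load:t6 B=compute:t5 [tied]
step 7: C[6]=6 → dur=6, Σ=55 | A=compute:t6 B=idle [compute-only]

end_cycle[5] = 40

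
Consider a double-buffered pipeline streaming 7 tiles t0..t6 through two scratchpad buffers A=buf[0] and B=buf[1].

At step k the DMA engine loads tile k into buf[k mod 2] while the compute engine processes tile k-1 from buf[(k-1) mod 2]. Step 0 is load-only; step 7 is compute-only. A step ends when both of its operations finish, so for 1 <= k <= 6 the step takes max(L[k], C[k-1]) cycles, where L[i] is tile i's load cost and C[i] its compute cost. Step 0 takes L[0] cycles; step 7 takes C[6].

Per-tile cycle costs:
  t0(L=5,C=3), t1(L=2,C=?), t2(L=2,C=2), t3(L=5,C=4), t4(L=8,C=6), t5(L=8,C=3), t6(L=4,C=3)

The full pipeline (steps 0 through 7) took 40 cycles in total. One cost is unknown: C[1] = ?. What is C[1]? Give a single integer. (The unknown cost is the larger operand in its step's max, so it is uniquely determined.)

step 0 = dur = L[0]=5 = 5
step 1 = dur = max(L[1]=2, C[0]=3) = 3
step 2 = dur = max(L[2]=2, C[1]=?) = C[1]  (unknown; binding)
step 3 = dur = max(L[3]=5, C[2]=2) = 5
step 4 = dur = max(L[4]=8, C[3]=4) = 8
step 5 = dur = max(L[5]=8, C[4]=6) = 8
step 6 = dur = max(L[6]=4, C[5]=3) = 4
step 7 = dur = C[6]=3 = 3
sum of known step durations = 36
dur[2] = total - known = 40 - 36 = 4
C[1] is the binding max in step 2, so C[1] = dur[2] = 4

C[1] = 4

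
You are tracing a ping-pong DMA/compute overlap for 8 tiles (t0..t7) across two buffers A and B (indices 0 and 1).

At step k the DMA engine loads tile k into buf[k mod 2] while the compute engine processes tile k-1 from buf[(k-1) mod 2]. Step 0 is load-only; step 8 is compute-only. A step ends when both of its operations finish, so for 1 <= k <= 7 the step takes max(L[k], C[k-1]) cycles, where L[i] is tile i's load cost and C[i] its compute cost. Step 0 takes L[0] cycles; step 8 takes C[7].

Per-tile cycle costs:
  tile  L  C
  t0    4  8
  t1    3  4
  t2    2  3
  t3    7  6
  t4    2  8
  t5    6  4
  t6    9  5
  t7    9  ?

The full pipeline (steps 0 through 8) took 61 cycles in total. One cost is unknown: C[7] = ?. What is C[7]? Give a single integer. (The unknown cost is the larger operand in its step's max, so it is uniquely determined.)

step 0: dur = L[0]=4 = 4
step 1: dur = max(L[1]=3, C[0]=8) = 8
step 2: dur = max(L[2]=2, C[1]=4) = 4
step 3: dur = max(L[3]=7, C[2]=3) = 7
step 4: dur = max(L[4]=2, C[3]=6) = 6
step 5: dur = max(L[5]=6, C[4]=8) = 8
step 6: dur = max(L[6]=9, C[5]=4) = 9
step 7: dur = max(L[7]=9, C[6]=5) = 9
step 8: dur = C[7]=? = C[7]  (unknown; binding)
sum of known step durations = 55
dur[8] = total - known = 61 - 55 = 6
C[7] is the binding max in step 8, so C[7] = dur[8] = 6

C[7] = 6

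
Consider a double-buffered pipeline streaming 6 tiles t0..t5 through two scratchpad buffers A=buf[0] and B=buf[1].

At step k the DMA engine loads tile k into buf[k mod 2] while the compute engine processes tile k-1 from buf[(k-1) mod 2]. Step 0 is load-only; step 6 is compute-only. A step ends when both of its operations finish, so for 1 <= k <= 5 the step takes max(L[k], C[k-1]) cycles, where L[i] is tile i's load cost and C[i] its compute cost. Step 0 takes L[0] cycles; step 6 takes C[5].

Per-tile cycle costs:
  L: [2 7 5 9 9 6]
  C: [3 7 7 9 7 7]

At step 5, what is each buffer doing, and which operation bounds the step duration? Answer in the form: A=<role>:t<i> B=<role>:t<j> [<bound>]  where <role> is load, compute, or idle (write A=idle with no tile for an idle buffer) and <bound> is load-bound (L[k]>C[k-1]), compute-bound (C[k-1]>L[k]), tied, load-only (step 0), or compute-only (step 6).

step 5: A=compute:t4 B=load:t5 [compute-bound]

k=0 load=t0/2c comp=- wait=2 total=2
k=1 load=t1/7c comp=t0/3c wait=7 total=9
k=2 load=t2/5c comp=t1/7c wait=7 total=16
k=3 load=t3/9c comp=t2/7c wait=9 total=25
k=4 load=t4/9c comp=t3/9c wait=9 total=34
k=5 load=t5/6c comp=t4/7c wait=7 total=41
k=6 load=- comp=t5/7c wait=7 total=48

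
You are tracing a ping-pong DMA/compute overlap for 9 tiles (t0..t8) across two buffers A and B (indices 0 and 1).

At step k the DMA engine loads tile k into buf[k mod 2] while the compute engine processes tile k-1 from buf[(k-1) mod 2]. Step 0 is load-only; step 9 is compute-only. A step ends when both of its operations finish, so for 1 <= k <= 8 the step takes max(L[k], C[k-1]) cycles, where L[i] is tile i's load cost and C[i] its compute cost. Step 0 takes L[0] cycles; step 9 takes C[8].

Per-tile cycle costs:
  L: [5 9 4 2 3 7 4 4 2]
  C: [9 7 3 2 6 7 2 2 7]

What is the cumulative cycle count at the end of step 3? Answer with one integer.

end_cycle[3] = 24

k=0 load=t0/5c comp=- wait=5 total=5
k=1 load=t1/9c comp=t0/9c wait=9 total=14
k=2 load=t2/4c comp=t1/7c wait=7 total=21
k=3 load=t3/2c comp=t2/3c wait=3 total=24
k=4 load=t4/3c comp=t3/2c wait=3 total=27
k=5 load=t5/7c comp=t4/6c wait=7 total=34
k=6 load=t6/4c comp=t5/7c wait=7 total=41
k=7 load=t7/4c comp=t6/2c wait=4 total=45
k=8 load=t8/2c comp=t7/2c wait=2 total=47
k=9 load=- comp=t8/7c wait=7 total=54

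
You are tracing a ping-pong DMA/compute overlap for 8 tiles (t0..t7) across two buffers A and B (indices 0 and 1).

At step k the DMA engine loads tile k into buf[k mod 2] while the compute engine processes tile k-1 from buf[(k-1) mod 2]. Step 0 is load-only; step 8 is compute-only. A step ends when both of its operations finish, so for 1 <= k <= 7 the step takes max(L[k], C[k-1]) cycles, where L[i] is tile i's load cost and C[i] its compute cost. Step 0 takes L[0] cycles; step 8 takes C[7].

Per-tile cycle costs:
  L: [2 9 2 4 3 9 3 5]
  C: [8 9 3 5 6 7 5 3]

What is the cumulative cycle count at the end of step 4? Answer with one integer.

[0] DMA t0→A (2c) ∥ CU idle ⇒ 2c, clock 2
[1] DMA t1→B (9c) ∥ CU A:t0 (8c) ⇒ 9c, clock 11
[2] DMA t2→A (2c) ∥ CU B:t1 (9c) ⇒ 9c, clock 20
[3] DMA t3→B (4c) ∥ CU A:t2 (3c) ⇒ 4c, clock 24
[4] DMA t4→A (3c) ∥ CU B:t3 (5c) ⇒ 5c, clock 29
[5] DMA t5→B (9c) ∥ CU A:t4 (6c) ⇒ 9c, clock 38
[6] DMA t6→A (3c) ∥ CU B:t5 (7c) ⇒ 7c, clock 45
[7] DMA t7→B (5c) ∥ CU A:t6 (5c) ⇒ 5c, clock 50
[8] DMA idle ∥ CU B:t7 (3c) ⇒ 3c, clock 53

end_cycle[4] = 29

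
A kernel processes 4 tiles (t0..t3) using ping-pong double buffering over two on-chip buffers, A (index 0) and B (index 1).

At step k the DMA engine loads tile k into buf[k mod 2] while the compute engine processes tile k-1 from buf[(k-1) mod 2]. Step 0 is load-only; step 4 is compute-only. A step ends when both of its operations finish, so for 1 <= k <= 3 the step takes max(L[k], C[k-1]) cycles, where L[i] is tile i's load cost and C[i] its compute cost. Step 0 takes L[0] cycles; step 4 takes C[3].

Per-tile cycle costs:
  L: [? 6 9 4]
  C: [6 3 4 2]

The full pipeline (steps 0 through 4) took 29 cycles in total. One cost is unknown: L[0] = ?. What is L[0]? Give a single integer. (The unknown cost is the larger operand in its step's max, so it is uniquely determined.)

step 0: dur = L[0]=? = L[0]  (unknown; binding)
step 1: dur = max(L[1]=6, C[0]=6) = 6
step 2: dur = max(L[2]=9, C[1]=3) = 9
step 3: dur = max(L[3]=4, C[2]=4) = 4
step 4: dur = C[3]=2 = 2
sum of known step durations = 21
dur[0] = total - known = 29 - 21 = 8
L[0] is the binding max in step 0, so L[0] = dur[0] = 8

L[0] = 8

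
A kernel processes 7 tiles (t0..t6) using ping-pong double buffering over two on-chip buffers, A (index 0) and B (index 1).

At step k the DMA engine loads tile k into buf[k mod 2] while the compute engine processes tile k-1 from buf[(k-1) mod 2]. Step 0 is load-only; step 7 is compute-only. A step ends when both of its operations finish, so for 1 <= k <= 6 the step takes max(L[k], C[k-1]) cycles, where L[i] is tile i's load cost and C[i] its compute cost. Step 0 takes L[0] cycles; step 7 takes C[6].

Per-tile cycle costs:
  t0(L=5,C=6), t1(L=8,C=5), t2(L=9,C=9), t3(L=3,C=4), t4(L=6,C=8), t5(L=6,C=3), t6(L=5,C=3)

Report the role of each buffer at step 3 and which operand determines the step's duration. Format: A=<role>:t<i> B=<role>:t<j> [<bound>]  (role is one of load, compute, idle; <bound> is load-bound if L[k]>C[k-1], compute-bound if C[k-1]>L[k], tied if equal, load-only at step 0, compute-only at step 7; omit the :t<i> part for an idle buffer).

  0. 5=5c; end=5; A:t0 B:-
  1. max(8,6)=8c; end=13; A:t0 B:t1
  2. max(9,5)=9c; end=22; A:t2 B:t1
  3. max(3,9)=9c; end=31; A:t2 B:t3
  4. max(6,4)=6c; end=37; A:t4 B:t3
  5. max(6,8)=8c; end=45; A:t4 B:t5
  6. max(5,3)=5c; end=50; A:t6 B:t5
  7. 3=3c; end=53; A:t6 B:t5

step 3: A=compute:t2 B=load:t3 [compute-bound]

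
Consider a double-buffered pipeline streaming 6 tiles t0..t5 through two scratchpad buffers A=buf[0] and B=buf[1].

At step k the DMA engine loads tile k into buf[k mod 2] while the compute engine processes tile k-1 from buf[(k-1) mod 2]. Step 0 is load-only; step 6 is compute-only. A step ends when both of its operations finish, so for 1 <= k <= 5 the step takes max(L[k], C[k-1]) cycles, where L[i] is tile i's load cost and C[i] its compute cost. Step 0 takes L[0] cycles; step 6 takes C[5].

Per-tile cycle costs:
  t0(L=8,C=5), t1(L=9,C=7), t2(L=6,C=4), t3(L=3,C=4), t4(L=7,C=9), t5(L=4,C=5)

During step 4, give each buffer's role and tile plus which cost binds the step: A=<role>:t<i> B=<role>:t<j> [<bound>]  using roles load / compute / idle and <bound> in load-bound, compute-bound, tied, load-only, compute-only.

step 4: A=load:t4 B=compute:t3 [load-bound]

[0] DMA t0→A (8c) ∥ CU idle ⇒ 8c, clock 8
[1] DMA t1→B (9c) ∥ CU A:t0 (5c) ⇒ 9c, clock 17
[2] DMA t2→A (6c) ∥ CU B:t1 (7c) ⇒ 7c, clock 24
[3] DMA t3→B (3c) ∥ CU A:t2 (4c) ⇒ 4c, clock 28
[4] DMA t4→A (7c) ∥ CU B:t3 (4c) ⇒ 7c, clock 35
[5] DMA t5→B (4c) ∥ CU A:t4 (9c) ⇒ 9c, clock 44
[6] DMA idle ∥ CU B:t5 (5c) ⇒ 5c, clock 49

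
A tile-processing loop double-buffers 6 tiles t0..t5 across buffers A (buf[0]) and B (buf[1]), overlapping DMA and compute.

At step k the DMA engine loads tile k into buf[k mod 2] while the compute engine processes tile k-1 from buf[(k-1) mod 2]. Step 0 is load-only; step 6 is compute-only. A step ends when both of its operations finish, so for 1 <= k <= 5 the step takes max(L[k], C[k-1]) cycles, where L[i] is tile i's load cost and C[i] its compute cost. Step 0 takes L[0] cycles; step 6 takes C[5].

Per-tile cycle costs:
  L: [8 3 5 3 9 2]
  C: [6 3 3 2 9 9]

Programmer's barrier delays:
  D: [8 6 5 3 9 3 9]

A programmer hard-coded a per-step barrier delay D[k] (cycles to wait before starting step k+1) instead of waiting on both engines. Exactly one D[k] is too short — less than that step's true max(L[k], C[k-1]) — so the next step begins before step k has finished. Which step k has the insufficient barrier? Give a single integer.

hazard at step 5

[0] required=L[0]=8=8 vs D=8 ok
[1] required=max(L[1]=3,C[0]=6)=6 vs D=6 ok
[2] required=max(L[2]=5,C[1]=3)=5 vs D=5 ok
[3] required=max(L[3]=3,C[2]=3)=3 vs D=3 ok
[4] required=max(L[4]=9,C[3]=2)=9 vs D=9 ok
[5] required=max(L[5]=2,C[4]=9)=9 vs D=3 SHORT
[6] required=C[5]=9=9 vs D=9 ok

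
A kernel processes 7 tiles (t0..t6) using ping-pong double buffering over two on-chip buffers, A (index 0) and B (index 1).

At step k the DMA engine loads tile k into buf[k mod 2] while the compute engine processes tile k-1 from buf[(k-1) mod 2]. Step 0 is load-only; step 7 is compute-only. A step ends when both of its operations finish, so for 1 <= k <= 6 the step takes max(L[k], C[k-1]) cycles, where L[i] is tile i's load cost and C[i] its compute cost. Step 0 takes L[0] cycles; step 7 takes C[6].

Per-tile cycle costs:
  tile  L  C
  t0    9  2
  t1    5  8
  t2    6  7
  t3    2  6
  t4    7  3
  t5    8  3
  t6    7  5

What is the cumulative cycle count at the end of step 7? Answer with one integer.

end_cycle[7] = 56

  0. 9=9c; end=9; A:t0 B:-
  1. max(5,2)=5c; end=14; A:t0 B:t1
  2. max(6,8)=8c; end=22; A:t2 B:t1
  3. max(2,7)=7c; end=29; A:t2 B:t3
  4. max(7,6)=7c; end=36; A:t4 B:t3
  5. max(8,3)=8c; end=44; A:t4 B:t5
  6. max(7,3)=7c; end=51; A:t6 B:t5
  7. 5=5c; end=56; A:t6 B:t5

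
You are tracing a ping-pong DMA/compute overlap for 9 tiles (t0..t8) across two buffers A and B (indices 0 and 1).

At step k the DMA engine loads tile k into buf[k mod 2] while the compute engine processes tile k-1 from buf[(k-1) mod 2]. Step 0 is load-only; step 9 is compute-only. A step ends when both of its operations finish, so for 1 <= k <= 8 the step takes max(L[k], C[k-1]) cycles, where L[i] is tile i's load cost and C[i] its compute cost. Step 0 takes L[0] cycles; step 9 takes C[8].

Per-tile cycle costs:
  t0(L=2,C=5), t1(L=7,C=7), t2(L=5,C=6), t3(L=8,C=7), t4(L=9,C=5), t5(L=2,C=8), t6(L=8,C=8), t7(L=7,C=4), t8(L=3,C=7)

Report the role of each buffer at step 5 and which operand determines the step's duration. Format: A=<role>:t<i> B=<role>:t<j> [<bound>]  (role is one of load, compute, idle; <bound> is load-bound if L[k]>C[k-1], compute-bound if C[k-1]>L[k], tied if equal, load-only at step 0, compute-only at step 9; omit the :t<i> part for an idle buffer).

step 5: A=compute:t4 B=load:t5 [compute-bound]

k=0 load=t0/2c comp=- wait=2 total=2
k=1 load=t1/7c comp=t0/5c wait=7 total=9
k=2 load=t2/5c comp=t1/7c wait=7 total=16
k=3 load=t3/8c comp=t2/6c wait=8 total=24
k=4 load=t4/9c comp=t3/7c wait=9 total=33
k=5 load=t5/2c comp=t4/5c wait=5 total=38
k=6 load=t6/8c comp=t5/8c wait=8 total=46
k=7 load=t7/7c comp=t6/8c wait=8 total=54
k=8 load=t8/3c comp=t7/4c wait=4 total=58
k=9 load=- comp=t8/7c wait=7 total=65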